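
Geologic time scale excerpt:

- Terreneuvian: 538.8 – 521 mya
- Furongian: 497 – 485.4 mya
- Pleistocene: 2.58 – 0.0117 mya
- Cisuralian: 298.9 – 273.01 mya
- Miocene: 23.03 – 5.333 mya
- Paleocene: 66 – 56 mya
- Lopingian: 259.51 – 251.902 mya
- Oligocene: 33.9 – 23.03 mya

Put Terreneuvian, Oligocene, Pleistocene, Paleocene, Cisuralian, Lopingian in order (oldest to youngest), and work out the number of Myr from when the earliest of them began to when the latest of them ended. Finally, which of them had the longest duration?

Terreneuvian, Cisuralian, Lopingian, Paleocene, Oligocene, Pleistocene; total span 538.7883 Myr; longest is Cisuralian

From the excerpt: Terreneuvian 538.8–521; Oligocene 33.9–23.03; Pleistocene 2.58–0.0117; Paleocene 66–56; Cisuralian 298.9–273.01; Lopingian 259.51–251.902 (Ma).
Larger Ma is earlier, so the oldest is Terreneuvian and the youngest is Pleistocene; oldest to youngest: Terreneuvian, Cisuralian, Lopingian, Paleocene, Oligocene, Pleistocene.
Oldest start 538.8 minus youngest end 0.0117 gives 538.7883 Myr overall.
Individual lengths (start − end): Oligocene 10.87; Terreneuvian 17.8; Cisuralian 25.89; Lopingian 7.608; Paleocene 10; Pleistocene 2.5683. The largest is Cisuralian at 25.89 Myr.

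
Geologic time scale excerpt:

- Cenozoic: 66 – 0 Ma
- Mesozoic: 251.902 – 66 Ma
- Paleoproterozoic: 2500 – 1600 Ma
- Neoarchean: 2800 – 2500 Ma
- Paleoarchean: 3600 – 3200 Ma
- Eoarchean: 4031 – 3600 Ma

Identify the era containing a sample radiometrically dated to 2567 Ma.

Neoarchean

2567 Ma lies between 2800 and 2500 Ma, so it falls in the Neoarchean.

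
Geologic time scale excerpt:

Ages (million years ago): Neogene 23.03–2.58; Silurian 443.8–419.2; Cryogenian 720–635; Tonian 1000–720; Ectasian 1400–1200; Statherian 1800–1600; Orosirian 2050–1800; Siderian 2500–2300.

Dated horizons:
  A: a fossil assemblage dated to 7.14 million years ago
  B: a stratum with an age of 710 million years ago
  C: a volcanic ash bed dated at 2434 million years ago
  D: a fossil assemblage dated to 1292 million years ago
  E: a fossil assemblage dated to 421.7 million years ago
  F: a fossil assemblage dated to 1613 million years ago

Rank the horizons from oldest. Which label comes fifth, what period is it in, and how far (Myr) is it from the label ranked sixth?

E, in the Silurian; 414.56 million years to A

Sorted oldest-first by Ma: C (2434), F (1613), D (1292), B (710), E (421.7), A (7.14).
The fifth oldest is E at 421.7 Ma, which lies in 443.8–419.2 Ma: the Silurian.
The sixth oldest is A at 7.14 Ma; separation = |421.7 − 7.14| = 414.56 Myr.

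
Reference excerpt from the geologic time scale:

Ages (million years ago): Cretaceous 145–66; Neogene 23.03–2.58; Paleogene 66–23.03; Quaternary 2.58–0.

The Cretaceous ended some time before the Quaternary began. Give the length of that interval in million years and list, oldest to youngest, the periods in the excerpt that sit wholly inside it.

The Cretaceous closes at 66 Ma and the Quaternary opens at 2.58 Ma, so the interval is 66 − 2.58 = 63.42 Myr.
A period fits inside if it starts at or after 66 Ma and ends at or before 2.58 Ma; oldest first that gives Paleogene, Neogene.

63.42 million years; Paleogene, Neogene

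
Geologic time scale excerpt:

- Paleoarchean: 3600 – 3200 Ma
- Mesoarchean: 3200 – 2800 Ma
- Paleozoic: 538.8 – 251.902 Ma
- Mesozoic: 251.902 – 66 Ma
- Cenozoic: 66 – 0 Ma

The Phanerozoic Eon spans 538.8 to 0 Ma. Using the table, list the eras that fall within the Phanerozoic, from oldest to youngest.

Paleozoic, Mesozoic, Cenozoic

Eras with both bounds inside 538.8–0 Ma: Paleozoic (538.8–251.902), Mesozoic (251.902–66), Cenozoic (66–0).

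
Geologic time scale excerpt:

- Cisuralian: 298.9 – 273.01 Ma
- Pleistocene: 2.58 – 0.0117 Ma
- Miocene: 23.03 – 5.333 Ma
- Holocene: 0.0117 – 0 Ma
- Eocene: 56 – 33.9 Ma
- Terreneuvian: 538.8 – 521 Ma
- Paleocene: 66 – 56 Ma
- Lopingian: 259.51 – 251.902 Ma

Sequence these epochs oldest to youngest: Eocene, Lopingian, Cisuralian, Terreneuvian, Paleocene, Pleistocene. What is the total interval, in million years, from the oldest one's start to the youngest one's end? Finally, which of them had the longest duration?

From the excerpt: Eocene 56–33.9; Lopingian 259.51–251.902; Cisuralian 298.9–273.01; Terreneuvian 538.8–521; Paleocene 66–56; Pleistocene 2.58–0.0117 (Ma).
Larger Ma is earlier, so the oldest is Terreneuvian and the youngest is Pleistocene; oldest to youngest: Terreneuvian, Cisuralian, Lopingian, Paleocene, Eocene, Pleistocene.
Oldest start 538.8 minus youngest end 0.0117 gives 538.7883 Myr overall.
Individual lengths (start − end): Lopingian 7.608; Terreneuvian 17.8; Cisuralian 25.89; Eocene 22.1; Paleocene 10; Pleistocene 2.5683. The largest is Cisuralian at 25.89 Myr.

Terreneuvian, Cisuralian, Lopingian, Paleocene, Eocene, Pleistocene; total span 538.7883 Myr; longest is Cisuralian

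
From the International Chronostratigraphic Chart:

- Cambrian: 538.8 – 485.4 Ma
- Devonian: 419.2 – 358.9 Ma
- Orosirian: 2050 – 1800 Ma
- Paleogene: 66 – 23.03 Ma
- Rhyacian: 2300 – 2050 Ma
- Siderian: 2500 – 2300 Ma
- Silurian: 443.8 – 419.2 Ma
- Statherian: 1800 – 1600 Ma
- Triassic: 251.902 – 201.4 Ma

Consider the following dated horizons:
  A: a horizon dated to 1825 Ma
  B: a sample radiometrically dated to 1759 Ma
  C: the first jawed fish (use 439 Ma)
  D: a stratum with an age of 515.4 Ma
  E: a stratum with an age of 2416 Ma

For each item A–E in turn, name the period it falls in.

Match each age against the start–end ranges in the excerpt: A = 1825 Ma → Orosirian (2050–1800); B = 1759 Ma → Statherian (1800–1600); C = 439 Ma → Silurian (443.8–419.2); D = 515.4 Ma → Cambrian (538.8–485.4); E = 2416 Ma → Siderian (2500–2300).

A — Orosirian; B — Statherian; C — Silurian; D — Cambrian; E — Siderian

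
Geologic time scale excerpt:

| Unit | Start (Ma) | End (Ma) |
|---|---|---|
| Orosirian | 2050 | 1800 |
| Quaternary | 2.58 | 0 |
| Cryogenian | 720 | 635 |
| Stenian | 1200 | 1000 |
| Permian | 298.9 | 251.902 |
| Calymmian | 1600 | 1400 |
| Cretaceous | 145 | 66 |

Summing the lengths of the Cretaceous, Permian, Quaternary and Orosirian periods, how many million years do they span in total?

Each duration: Cretaceous = 79; Permian = 46.998; Quaternary = 2.58; Orosirian = 250.
Sum: 79 + 46.998 + 2.58 + 250 = 378.578 Myr.

378.578 million years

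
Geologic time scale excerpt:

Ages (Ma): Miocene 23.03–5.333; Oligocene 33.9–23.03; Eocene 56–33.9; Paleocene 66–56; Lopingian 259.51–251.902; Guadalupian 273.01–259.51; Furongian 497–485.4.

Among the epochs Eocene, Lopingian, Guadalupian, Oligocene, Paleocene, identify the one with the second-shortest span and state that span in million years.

Start − end for each: Eocene 56 − 33.9 = 22.1; Lopingian 259.51 − 251.902 = 7.608; Guadalupian 273.01 − 259.51 = 13.5; Oligocene 33.9 − 23.03 = 10.87; Paleocene 66 − 56 = 10.
Ranking these from shortest: Lopingian < Paleocene < Oligocene < Guadalupian < Eocene.
Position 2 in that ranking is Paleocene, which lasted 10 Myr.

Paleocene, 10 million years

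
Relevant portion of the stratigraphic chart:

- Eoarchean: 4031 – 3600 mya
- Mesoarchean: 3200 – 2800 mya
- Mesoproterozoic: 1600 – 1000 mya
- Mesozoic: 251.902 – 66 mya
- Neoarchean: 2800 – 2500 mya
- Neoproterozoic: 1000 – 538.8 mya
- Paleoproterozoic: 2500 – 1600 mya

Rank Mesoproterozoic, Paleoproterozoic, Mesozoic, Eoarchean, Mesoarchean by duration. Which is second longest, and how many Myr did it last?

Mesoproterozoic, 600 million years

Start − end for each: Mesoproterozoic 1600 − 1000 = 600; Paleoproterozoic 2500 − 1600 = 900; Mesozoic 251.902 − 66 = 185.902; Eoarchean 4031 − 3600 = 431; Mesoarchean 3200 − 2800 = 400.
Ranking these from longest: Paleoproterozoic > Mesoproterozoic > Eoarchean > Mesoarchean > Mesozoic.
Position 2 in that ranking is Mesoproterozoic, which lasted 600 Myr.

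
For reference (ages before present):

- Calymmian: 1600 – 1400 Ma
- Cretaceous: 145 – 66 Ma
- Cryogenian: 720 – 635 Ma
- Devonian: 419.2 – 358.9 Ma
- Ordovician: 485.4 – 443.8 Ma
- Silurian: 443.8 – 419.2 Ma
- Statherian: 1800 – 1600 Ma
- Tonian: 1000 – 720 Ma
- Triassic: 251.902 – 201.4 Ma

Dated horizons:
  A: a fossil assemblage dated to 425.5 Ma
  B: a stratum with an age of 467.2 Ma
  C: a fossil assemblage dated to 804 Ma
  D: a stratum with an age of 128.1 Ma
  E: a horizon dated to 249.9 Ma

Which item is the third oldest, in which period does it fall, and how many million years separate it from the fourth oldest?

Larger Ma means older, so oldest first: C 804 > B 467.2 > A 425.5 > E 249.9 > D 128.1.
Counting 3 along gives A (425.5 Ma); the excerpt puts that inside the Silurian, 443.8–419.2 Ma.
Next in line is E (249.9 Ma), and 425.5 − 249.9 = 175.6 Myr.

A, in the Silurian; 175.6 million years to E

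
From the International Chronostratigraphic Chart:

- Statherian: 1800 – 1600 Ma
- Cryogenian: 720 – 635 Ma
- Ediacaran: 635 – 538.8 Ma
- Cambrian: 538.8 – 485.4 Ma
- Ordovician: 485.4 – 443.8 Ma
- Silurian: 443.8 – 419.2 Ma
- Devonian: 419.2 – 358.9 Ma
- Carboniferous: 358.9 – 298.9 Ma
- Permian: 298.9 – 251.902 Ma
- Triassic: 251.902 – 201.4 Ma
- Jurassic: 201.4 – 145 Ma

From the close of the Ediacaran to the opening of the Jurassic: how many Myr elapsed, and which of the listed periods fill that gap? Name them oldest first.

337.4 million years; Cambrian, Ordovician, Silurian, Devonian, Carboniferous, Permian, Triassic

The Ediacaran closes at 538.8 Ma and the Jurassic opens at 201.4 Ma, so the interval is 538.8 − 201.4 = 337.4 Myr.
A period fits inside if it starts at or after 538.8 Ma and ends at or before 201.4 Ma; oldest first that gives Cambrian, Ordovician, Silurian, Devonian, Carboniferous, Permian, Triassic.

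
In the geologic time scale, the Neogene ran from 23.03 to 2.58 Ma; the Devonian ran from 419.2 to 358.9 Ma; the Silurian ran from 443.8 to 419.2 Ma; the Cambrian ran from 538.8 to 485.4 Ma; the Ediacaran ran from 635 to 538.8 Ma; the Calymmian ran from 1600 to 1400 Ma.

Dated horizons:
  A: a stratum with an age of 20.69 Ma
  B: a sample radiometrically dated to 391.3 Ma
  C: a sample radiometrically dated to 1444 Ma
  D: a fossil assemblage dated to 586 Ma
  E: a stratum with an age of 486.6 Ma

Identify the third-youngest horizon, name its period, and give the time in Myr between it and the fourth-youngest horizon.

E, in the Cambrian; 99.4 million years to D

Smaller Ma means younger, so youngest first: A 20.69 < B 391.3 < E 486.6 < D 586 < C 1444.
Counting 3 along gives E (486.6 Ma); the excerpt puts that inside the Cambrian, 538.8–485.4 Ma.
Next in line is D (586 Ma), and 586 − 486.6 = 99.4 Myr.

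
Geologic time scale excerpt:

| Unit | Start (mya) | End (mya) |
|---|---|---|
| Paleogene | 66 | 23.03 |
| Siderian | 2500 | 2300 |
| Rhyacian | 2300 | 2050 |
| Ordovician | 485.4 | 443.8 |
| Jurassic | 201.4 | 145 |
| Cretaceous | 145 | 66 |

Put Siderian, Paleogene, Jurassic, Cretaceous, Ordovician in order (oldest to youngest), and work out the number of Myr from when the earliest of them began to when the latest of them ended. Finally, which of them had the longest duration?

Siderian, Ordovician, Jurassic, Cretaceous, Paleogene; total span 2476.97 Myr; longest is Siderian

Start ages (Ma): Siderian 2500, Ordovician 485.4, Jurassic 201.4, Cretaceous 145, Paleogene 66.
Ordered oldest to youngest: Siderian, Ordovician, Jurassic, Cretaceous, Paleogene.
Span = 2500 − 23.03 = 2476.97 Myr.
Durations: Paleogene 42.97, Cretaceous 79, Ordovician 41.6, Jurassic 56.4, Siderian 200 → longest is Siderian (200 Myr).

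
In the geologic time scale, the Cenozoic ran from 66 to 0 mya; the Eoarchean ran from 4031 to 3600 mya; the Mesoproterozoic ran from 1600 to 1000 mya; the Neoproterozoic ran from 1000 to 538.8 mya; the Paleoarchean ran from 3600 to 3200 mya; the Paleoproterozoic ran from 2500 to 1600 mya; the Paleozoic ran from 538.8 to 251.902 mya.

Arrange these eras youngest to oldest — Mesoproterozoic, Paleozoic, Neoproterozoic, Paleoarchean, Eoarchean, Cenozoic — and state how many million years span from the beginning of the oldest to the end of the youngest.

From the excerpt: Mesoproterozoic 1600–1000; Paleozoic 538.8–251.902; Neoproterozoic 1000–538.8; Paleoarchean 3600–3200; Eoarchean 4031–3600; Cenozoic 66–0 (Ma).
Larger Ma is earlier, so the oldest is Eoarchean and the youngest is Cenozoic; youngest to oldest: Cenozoic, Paleozoic, Neoproterozoic, Mesoproterozoic, Paleoarchean, Eoarchean.
Oldest start 4031 minus youngest end 0 gives 4031 Myr overall.

Cenozoic → Paleozoic → Neoproterozoic → Mesoproterozoic → Paleoarchean → Eoarchean; total span 4031 Myr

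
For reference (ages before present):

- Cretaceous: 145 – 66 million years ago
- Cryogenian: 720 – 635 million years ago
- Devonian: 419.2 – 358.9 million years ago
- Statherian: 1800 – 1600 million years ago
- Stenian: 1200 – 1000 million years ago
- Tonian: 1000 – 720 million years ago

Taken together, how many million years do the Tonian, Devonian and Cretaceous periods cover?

Duration is start − end for each: (1000 − 720) + (419.2 − 358.9) + (145 − 66).
That is 280 + 60.3 + 79, which totals 419.3 million years.

419.3 million years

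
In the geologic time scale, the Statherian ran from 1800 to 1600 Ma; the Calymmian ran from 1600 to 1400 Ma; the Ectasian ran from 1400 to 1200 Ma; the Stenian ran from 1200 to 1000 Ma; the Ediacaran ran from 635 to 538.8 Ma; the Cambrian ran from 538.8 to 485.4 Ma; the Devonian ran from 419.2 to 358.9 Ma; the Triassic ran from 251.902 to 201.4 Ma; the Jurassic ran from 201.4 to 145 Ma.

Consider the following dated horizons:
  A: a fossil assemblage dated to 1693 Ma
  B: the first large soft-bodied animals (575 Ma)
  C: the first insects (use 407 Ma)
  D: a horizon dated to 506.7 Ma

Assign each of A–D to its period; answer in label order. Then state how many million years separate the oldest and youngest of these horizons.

A: 1693 Ma lies in 1800–1600 Ma, so Statherian.
B: 575 Ma lies in 635–538.8 Ma, so Ediacaran.
C: 407 Ma lies in 419.2–358.9 Ma, so Devonian.
D: 506.7 Ma lies in 538.8–485.4 Ma, so Cambrian.
Oldest = 1693 Ma, youngest = 407 Ma → span 1286 Myr.

A — Statherian; B — Ediacaran; C — Devonian; D — Cambrian; span 1286 million years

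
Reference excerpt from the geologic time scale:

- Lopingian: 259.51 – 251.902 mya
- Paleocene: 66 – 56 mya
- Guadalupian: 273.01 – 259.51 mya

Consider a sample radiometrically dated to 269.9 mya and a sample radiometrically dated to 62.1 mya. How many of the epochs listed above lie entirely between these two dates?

The older date is 269.9 Ma and the younger is 62.1 Ma.
Epochs with start < 269.9 and end > 62.1 Ma: Lopingian (259.51–251.902).
That is 1 complete epoch.

1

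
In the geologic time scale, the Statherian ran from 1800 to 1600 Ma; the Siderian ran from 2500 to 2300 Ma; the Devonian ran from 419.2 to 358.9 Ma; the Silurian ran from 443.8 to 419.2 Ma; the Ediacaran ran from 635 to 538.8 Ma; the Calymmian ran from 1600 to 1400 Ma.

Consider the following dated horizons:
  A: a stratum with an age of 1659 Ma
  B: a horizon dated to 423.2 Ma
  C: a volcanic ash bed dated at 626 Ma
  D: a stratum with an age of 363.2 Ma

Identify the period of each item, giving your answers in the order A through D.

A: 1659 Ma lies in 1800–1600 Ma, so Statherian.
B: 423.2 Ma lies in 443.8–419.2 Ma, so Silurian.
C: 626 Ma lies in 635–538.8 Ma, so Ediacaran.
D: 363.2 Ma lies in 419.2–358.9 Ma, so Devonian.

A — Statherian; B — Silurian; C — Ediacaran; D — Devonian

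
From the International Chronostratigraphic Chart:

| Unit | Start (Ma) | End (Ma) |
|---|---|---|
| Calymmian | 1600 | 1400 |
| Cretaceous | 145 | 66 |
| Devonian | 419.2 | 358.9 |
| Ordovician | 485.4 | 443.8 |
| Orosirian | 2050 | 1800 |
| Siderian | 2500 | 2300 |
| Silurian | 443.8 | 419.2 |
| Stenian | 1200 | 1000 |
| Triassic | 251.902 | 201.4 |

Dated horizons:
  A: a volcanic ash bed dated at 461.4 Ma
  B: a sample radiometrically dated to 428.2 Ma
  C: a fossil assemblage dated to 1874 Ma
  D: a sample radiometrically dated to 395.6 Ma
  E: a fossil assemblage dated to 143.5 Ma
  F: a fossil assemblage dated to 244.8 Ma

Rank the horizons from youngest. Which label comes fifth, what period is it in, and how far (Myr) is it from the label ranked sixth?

Smaller Ma means younger, so youngest first: E 143.5 < F 244.8 < D 395.6 < B 428.2 < A 461.4 < C 1874.
Counting 5 along gives A (461.4 Ma); the excerpt puts that inside the Ordovician, 485.4–443.8 Ma.
Next in line is C (1874 Ma), and 1874 − 461.4 = 1412.6 Myr.

A, in the Ordovician; 1412.6 million years to C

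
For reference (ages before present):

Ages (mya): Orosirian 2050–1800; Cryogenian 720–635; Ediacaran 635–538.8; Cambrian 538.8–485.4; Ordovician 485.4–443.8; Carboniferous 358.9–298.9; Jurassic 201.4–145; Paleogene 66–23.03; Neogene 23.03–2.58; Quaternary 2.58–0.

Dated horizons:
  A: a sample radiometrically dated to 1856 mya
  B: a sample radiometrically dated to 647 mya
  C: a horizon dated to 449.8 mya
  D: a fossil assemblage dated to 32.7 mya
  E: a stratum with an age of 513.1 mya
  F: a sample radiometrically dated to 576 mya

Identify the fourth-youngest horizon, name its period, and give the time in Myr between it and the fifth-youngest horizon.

Sorted youngest-first by Ma: D (32.7), C (449.8), E (513.1), F (576), B (647), A (1856).
The fourth youngest is F at 576 Ma, which lies in 635–538.8 Ma: the Ediacaran.
The fifth youngest is B at 647 Ma; separation = |576 − 647| = 71 Myr.

F, in the Ediacaran; 71 million years to B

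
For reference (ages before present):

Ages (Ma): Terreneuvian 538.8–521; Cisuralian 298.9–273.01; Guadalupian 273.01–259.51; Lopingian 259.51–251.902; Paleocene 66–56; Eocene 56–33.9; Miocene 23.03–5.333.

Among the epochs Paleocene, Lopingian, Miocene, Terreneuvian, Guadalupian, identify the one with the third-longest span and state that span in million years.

Guadalupian, 13.5 million years

Durations: Paleocene 10; Lopingian 7.608; Miocene 17.697; Terreneuvian 17.8; Guadalupian 13.5 Myr.
Sorted longest-first: Terreneuvian (17.8), Miocene (17.697), Guadalupian (13.5), Paleocene (10), Lopingian (7.608).
The third longest is Guadalupian at 13.5 Myr.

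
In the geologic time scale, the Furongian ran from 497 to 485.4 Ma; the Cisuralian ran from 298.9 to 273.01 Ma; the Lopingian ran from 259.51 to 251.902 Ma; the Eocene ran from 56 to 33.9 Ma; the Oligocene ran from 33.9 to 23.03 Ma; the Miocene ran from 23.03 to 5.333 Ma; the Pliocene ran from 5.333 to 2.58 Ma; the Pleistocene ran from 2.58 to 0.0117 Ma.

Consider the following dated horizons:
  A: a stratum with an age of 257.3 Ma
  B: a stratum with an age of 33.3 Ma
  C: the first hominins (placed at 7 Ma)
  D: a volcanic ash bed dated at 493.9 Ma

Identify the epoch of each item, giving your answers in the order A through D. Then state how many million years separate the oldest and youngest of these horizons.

A — Lopingian; B — Oligocene; C — Miocene; D — Furongian; span 486.9 million years

A: 257.3 Ma lies in 259.51–251.902 Ma, so Lopingian.
B: 33.3 Ma lies in 33.9–23.03 Ma, so Oligocene.
C: 7 Ma lies in 23.03–5.333 Ma, so Miocene.
D: 493.9 Ma lies in 497–485.4 Ma, so Furongian.
Oldest = 493.9 Ma, youngest = 7 Ma → span 486.9 Myr.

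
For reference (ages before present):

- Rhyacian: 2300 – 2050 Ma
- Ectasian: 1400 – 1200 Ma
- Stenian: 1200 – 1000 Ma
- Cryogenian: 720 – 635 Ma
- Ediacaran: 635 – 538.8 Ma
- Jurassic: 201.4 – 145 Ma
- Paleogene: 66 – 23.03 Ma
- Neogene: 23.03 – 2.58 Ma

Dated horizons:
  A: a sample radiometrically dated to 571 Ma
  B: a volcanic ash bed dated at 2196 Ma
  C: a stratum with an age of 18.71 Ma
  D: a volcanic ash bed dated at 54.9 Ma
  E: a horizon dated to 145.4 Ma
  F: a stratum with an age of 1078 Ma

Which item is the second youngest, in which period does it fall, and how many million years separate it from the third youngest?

Smaller Ma means younger, so youngest first: C 18.71 < D 54.9 < E 145.4 < A 571 < F 1078 < B 2196.
Counting 2 along gives D (54.9 Ma); the excerpt puts that inside the Paleogene, 66–23.03 Ma.
Next in line is E (145.4 Ma), and 145.4 − 54.9 = 90.5 Myr.

D, in the Paleogene; 90.5 million years to E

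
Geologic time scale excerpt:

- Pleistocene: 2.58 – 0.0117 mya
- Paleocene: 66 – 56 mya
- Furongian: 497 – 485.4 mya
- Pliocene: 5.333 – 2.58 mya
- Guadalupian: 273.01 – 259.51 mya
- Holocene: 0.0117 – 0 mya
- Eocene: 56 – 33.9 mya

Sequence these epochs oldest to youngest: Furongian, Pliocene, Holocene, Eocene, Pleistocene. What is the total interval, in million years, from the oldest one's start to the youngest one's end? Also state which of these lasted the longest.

Furongian, Eocene, Pliocene, Pleistocene, Holocene; total span 497 Myr; longest is Eocene

From the excerpt: Furongian 497–485.4; Pliocene 5.333–2.58; Holocene 0.0117–0; Eocene 56–33.9; Pleistocene 2.58–0.0117 (Ma).
Larger Ma is earlier, so the oldest is Furongian and the youngest is Holocene; oldest to youngest: Furongian, Eocene, Pliocene, Pleistocene, Holocene.
Oldest start 497 minus youngest end 0 gives 497 Myr overall.
Individual lengths (start − end): Holocene 0.0117; Pliocene 2.753; Pleistocene 2.5683; Furongian 11.6; Eocene 22.1. The largest is Eocene at 22.1 Myr.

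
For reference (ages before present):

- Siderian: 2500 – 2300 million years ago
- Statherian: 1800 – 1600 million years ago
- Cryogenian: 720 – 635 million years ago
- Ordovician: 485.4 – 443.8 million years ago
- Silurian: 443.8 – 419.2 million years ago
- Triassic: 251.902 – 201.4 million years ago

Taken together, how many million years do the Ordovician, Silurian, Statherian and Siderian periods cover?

466.2 million years

Each duration: Ordovician = 41.6; Silurian = 24.6; Statherian = 200; Siderian = 200.
Sum: 41.6 + 24.6 + 200 + 200 = 466.2 Myr.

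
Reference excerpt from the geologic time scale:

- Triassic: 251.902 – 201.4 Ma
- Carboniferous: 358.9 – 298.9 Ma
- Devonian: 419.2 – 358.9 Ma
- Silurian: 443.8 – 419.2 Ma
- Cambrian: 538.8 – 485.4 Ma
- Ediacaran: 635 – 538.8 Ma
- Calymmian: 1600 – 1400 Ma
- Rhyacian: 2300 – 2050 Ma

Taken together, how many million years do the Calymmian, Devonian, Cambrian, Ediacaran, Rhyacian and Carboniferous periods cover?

Duration is start − end for each: (1600 − 1400) + (419.2 − 358.9) + (538.8 − 485.4) + (635 − 538.8) + (2300 − 2050) + (358.9 − 298.9).
That is 200 + 60.3 + 53.4 + 96.2 + 250 + 60, which totals 719.9 million years.

719.9 million years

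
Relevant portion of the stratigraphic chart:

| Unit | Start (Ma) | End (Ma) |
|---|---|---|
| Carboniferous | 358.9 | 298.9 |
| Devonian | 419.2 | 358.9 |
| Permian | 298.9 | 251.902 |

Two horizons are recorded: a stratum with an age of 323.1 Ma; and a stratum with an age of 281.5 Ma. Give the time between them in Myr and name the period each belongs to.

41.6 million years apart; the first in the Carboniferous, the second in the Permian

Elapsed time: 323.1 − 281.5 = 41.6 Myr.
323.1 Ma lies within 358.9–298.9 Ma: Carboniferous.
281.5 Ma lies within 298.9–251.902 Ma: Permian.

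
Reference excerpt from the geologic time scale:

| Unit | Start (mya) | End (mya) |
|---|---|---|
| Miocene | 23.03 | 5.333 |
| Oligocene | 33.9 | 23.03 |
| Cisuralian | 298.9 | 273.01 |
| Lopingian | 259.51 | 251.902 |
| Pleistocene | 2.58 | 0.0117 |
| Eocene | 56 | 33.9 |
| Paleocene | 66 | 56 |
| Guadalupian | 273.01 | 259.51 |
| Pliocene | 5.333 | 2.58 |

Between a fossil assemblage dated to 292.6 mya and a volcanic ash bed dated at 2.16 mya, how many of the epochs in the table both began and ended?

7

The older date is 292.6 Ma and the younger is 2.16 Ma.
Epochs with start < 292.6 and end > 2.16 Ma: Guadalupian (273.01–259.51), Lopingian (259.51–251.902), Paleocene (66–56), Eocene (56–33.9), Oligocene (33.9–23.03), Miocene (23.03–5.333), Pliocene (5.333–2.58).
That is 7 complete epochs.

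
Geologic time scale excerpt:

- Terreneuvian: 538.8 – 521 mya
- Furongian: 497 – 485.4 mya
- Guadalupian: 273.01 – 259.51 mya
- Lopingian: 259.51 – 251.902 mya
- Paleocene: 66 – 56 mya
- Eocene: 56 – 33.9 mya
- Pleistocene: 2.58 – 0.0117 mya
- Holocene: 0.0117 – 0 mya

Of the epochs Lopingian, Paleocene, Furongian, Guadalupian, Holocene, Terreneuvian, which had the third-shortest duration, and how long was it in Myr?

Start − end for each: Lopingian 259.51 − 251.902 = 7.608; Paleocene 66 − 56 = 10; Furongian 497 − 485.4 = 11.6; Guadalupian 273.01 − 259.51 = 13.5; Holocene 0.0117 − 0 = 0.0117; Terreneuvian 538.8 − 521 = 17.8.
Ranking these from shortest: Holocene < Lopingian < Paleocene < Furongian < Guadalupian < Terreneuvian.
Position 3 in that ranking is Paleocene, which lasted 10 Myr.

Paleocene, 10 million years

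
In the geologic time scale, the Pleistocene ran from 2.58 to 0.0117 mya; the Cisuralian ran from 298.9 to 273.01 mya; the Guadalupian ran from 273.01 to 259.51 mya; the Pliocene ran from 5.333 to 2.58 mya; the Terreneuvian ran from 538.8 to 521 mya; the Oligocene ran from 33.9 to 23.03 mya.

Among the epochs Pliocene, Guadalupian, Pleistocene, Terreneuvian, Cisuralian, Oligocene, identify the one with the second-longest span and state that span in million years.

Terreneuvian, 17.8 million years

Start − end for each: Pliocene 5.333 − 2.58 = 2.753; Guadalupian 273.01 − 259.51 = 13.5; Pleistocene 2.58 − 0.0117 = 2.5683; Terreneuvian 538.8 − 521 = 17.8; Cisuralian 298.9 − 273.01 = 25.89; Oligocene 33.9 − 23.03 = 10.87.
Ranking these from longest: Cisuralian > Terreneuvian > Guadalupian > Oligocene > Pliocene > Pleistocene.
Position 2 in that ranking is Terreneuvian, which lasted 17.8 Myr.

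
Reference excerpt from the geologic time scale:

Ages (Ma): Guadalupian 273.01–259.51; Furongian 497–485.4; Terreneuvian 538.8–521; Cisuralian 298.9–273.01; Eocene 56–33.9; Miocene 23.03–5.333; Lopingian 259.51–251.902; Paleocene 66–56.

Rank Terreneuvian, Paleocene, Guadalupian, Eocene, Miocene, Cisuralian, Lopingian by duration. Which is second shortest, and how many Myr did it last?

Paleocene, 10 million years

Durations: Terreneuvian 17.8; Paleocene 10; Guadalupian 13.5; Eocene 22.1; Miocene 17.697; Cisuralian 25.89; Lopingian 7.608 Myr.
Sorted shortest-first: Lopingian (7.608), Paleocene (10), Guadalupian (13.5), Miocene (17.697), Terreneuvian (17.8), Eocene (22.1), Cisuralian (25.89).
The second shortest is Paleocene at 10 Myr.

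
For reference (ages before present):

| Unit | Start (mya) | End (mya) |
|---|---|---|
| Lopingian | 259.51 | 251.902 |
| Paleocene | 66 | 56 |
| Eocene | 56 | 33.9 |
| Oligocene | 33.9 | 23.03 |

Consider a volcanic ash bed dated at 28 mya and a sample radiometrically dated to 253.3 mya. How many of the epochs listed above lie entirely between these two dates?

The older date is 253.3 Ma and the younger is 28 Ma.
Epochs with start < 253.3 and end > 28 Ma: Paleocene (66–56), Eocene (56–33.9).
That is 2 complete epochs.

2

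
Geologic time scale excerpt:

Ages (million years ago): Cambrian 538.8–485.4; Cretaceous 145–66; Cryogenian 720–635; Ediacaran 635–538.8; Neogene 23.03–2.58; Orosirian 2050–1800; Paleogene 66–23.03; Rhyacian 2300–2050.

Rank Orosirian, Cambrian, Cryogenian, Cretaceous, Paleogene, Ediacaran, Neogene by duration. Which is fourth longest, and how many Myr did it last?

Cretaceous, 79 million years

Start − end for each: Orosirian 2050 − 1800 = 250; Cambrian 538.8 − 485.4 = 53.4; Cryogenian 720 − 635 = 85; Cretaceous 145 − 66 = 79; Paleogene 66 − 23.03 = 42.97; Ediacaran 635 − 538.8 = 96.2; Neogene 23.03 − 2.58 = 20.45.
Ranking these from longest: Orosirian > Ediacaran > Cryogenian > Cretaceous > Cambrian > Paleogene > Neogene.
Position 4 in that ranking is Cretaceous, which lasted 79 Myr.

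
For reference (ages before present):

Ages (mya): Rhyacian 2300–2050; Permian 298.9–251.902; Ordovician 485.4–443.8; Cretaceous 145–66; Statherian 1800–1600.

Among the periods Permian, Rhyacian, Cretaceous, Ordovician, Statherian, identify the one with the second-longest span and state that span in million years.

Start − end for each: Permian 298.9 − 251.902 = 46.998; Rhyacian 2300 − 2050 = 250; Cretaceous 145 − 66 = 79; Ordovician 485.4 − 443.8 = 41.6; Statherian 1800 − 1600 = 200.
Ranking these from longest: Rhyacian > Statherian > Cretaceous > Permian > Ordovician.
Position 2 in that ranking is Statherian, which lasted 200 Myr.

Statherian, 200 million years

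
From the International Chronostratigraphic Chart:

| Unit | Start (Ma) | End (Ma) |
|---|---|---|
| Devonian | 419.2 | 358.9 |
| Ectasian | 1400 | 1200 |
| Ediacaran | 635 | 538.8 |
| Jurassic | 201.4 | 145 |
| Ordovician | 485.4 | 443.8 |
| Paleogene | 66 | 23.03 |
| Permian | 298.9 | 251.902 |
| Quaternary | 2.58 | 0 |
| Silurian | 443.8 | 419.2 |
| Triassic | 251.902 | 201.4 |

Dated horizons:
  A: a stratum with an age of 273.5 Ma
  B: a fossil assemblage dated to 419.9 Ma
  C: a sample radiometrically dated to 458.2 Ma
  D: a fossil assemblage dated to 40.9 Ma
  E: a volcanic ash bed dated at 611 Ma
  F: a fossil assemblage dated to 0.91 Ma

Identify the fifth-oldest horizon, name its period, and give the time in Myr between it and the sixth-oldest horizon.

D, in the Paleogene; 39.99 million years to F

Larger Ma means older, so oldest first: E 611 > C 458.2 > B 419.9 > A 273.5 > D 40.9 > F 0.91.
Counting 5 along gives D (40.9 Ma); the excerpt puts that inside the Paleogene, 66–23.03 Ma.
Next in line is F (0.91 Ma), and 40.9 − 0.91 = 39.99 Myr.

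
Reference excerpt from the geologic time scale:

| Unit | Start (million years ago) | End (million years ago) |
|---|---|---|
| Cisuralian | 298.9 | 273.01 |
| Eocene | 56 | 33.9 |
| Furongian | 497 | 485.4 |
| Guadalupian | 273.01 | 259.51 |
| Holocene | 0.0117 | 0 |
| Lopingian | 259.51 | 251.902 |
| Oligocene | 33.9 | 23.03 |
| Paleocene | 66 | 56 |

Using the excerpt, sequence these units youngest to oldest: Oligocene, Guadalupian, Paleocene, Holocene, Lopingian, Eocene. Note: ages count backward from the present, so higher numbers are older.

The oldest of these is Guadalupian (starts 273.01 Ma) and the youngest is Holocene (ends 0 Ma).
In between, by decreasing start age: Lopingian (259.51), Paleocene (66), Eocene (56), Oligocene (33.9).
Listing youngest first means reversing that sequence.

Holocene, Oligocene, Eocene, Paleocene, Lopingian, Guadalupian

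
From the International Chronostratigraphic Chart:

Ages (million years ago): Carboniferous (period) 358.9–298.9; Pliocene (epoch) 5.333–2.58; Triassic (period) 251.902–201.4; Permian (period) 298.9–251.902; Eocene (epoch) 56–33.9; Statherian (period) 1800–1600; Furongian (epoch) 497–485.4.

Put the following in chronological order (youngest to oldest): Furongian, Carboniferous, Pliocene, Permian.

Pliocene, Permian, Carboniferous, Furongian

The oldest of these is Furongian (starts 497 Ma) and the youngest is Pliocene (ends 2.58 Ma).
In between, by decreasing start age: Carboniferous (358.9), Permian (298.9).
Listing youngest first means reversing that sequence.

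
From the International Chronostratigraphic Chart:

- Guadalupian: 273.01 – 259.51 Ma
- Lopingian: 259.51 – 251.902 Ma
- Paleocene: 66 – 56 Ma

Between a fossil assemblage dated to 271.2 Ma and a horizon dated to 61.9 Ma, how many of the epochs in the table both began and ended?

1

The older date is 271.2 Ma and the younger is 61.9 Ma.
Epochs with start < 271.2 and end > 61.9 Ma: Lopingian (259.51–251.902).
That is 1 complete epoch.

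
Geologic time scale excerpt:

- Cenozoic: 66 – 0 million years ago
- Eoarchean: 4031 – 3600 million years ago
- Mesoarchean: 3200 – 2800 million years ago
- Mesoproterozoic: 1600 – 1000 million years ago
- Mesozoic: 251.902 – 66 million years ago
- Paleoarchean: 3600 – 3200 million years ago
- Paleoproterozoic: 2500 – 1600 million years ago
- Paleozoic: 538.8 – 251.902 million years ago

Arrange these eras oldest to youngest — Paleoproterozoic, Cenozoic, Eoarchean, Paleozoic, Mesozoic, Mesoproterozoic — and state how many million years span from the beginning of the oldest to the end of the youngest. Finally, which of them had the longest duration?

Start ages (Ma): Eoarchean 4031, Paleoproterozoic 2500, Mesoproterozoic 1600, Paleozoic 538.8, Mesozoic 251.902, Cenozoic 66.
Ordered oldest to youngest: Eoarchean, Paleoproterozoic, Mesoproterozoic, Paleozoic, Mesozoic, Cenozoic.
Span = 4031 − 0 = 4031 Myr.
Durations: Paleoproterozoic 900, Mesoproterozoic 600, Paleozoic 286.898, Cenozoic 66, Mesozoic 185.902, Eoarchean 431 → longest is Paleoproterozoic (900 Myr).

Eoarchean → Paleoproterozoic → Mesoproterozoic → Paleozoic → Mesozoic → Cenozoic; total span 4031 Myr; longest is Paleoproterozoic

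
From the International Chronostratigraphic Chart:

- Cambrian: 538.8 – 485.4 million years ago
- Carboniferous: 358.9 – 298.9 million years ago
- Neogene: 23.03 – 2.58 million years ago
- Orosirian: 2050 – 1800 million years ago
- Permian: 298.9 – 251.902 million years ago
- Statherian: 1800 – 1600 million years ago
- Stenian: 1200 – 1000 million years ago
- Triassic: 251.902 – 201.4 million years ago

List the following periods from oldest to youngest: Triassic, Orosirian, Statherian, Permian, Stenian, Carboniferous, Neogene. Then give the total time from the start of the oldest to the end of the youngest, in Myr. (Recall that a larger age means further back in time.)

Orosirian → Statherian → Stenian → Carboniferous → Permian → Triassic → Neogene; total span 2047.42 Myr

From the excerpt: Triassic 251.902–201.4; Orosirian 2050–1800; Statherian 1800–1600; Permian 298.9–251.902; Stenian 1200–1000; Carboniferous 358.9–298.9; Neogene 23.03–2.58 (Ma).
Larger Ma is earlier, so the oldest is Orosirian and the youngest is Neogene; oldest to youngest: Orosirian, Statherian, Stenian, Carboniferous, Permian, Triassic, Neogene.
Oldest start 2050 minus youngest end 2.58 gives 2047.42 Myr overall.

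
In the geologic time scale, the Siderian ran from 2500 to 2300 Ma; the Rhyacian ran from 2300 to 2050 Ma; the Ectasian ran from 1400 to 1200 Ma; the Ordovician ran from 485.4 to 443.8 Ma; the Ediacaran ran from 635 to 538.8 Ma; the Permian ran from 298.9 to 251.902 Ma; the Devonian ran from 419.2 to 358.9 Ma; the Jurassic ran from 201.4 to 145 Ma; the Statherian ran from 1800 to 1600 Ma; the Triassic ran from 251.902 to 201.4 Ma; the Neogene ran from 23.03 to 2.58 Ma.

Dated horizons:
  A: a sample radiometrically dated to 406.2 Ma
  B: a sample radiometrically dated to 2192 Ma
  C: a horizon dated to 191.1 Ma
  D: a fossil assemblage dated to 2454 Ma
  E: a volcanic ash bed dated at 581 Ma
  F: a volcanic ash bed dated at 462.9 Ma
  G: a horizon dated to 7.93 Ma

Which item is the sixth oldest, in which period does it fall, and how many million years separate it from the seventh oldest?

Sorted oldest-first by Ma: D (2454), B (2192), E (581), F (462.9), A (406.2), C (191.1), G (7.93).
The sixth oldest is C at 191.1 Ma, which lies in 201.4–145 Ma: the Jurassic.
The seventh oldest is G at 7.93 Ma; separation = |191.1 − 7.93| = 183.17 Myr.

C, in the Jurassic; 183.17 million years to G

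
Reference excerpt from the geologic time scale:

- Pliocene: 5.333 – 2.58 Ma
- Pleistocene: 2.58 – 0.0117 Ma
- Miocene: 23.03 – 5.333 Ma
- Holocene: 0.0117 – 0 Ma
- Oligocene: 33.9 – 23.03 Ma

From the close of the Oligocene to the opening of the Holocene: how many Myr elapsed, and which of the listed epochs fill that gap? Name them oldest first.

End of Oligocene = 23.03 Ma; start of Holocene = 0.0117 Ma.
Gap = 23.03 − 0.0117 = 23.0183 Myr.
Epochs wholly inside 23.03–0.0117 Ma: Miocene (23.03–5.333), Pliocene (5.333–2.58), Pleistocene (2.58–0.0117).

23.0183 million years; Miocene, Pliocene, Pleistocene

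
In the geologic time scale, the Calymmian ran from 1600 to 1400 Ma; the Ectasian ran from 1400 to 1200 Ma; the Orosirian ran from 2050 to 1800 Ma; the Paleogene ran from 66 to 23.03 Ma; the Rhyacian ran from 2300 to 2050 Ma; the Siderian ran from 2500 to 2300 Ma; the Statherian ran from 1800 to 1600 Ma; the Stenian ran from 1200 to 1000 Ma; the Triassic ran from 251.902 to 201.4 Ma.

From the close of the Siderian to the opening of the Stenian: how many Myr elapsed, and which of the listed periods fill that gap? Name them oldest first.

1100 million years; Rhyacian, Orosirian, Statherian, Calymmian, Ectasian

End of Siderian = 2300 Ma; start of Stenian = 1200 Ma.
Gap = 2300 − 1200 = 1100 Myr.
Periods wholly inside 2300–1200 Ma: Rhyacian (2300–2050), Orosirian (2050–1800), Statherian (1800–1600), Calymmian (1600–1400), Ectasian (1400–1200).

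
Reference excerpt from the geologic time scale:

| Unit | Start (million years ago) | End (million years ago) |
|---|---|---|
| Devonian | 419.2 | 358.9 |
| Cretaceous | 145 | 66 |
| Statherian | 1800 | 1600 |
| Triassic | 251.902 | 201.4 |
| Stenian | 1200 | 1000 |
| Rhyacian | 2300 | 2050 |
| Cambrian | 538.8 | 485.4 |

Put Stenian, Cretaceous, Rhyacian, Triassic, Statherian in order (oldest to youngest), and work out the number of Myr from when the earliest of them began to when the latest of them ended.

Rhyacian, Statherian, Stenian, Triassic, Cretaceous; total span 2234 Myr

From the excerpt: Stenian 1200–1000; Cretaceous 145–66; Rhyacian 2300–2050; Triassic 251.902–201.4; Statherian 1800–1600 (Ma).
Larger Ma is earlier, so the oldest is Rhyacian and the youngest is Cretaceous; oldest to youngest: Rhyacian, Statherian, Stenian, Triassic, Cretaceous.
Oldest start 2300 minus youngest end 66 gives 2234 Myr overall.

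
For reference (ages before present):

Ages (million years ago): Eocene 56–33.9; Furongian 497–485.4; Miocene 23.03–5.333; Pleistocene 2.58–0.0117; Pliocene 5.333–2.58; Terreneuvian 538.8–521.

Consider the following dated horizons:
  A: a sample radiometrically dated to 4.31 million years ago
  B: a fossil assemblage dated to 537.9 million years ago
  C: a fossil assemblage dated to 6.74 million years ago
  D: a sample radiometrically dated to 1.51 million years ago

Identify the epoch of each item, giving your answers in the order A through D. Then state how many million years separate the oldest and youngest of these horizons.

A: 4.31 Ma lies in 5.333–2.58 Ma, so Pliocene.
B: 537.9 Ma lies in 538.8–521 Ma, so Terreneuvian.
C: 6.74 Ma lies in 23.03–5.333 Ma, so Miocene.
D: 1.51 Ma lies in 2.58–0.0117 Ma, so Pleistocene.
Oldest = 537.9 Ma, youngest = 1.51 Ma → span 536.39 Myr.

A — Pliocene; B — Terreneuvian; C — Miocene; D — Pleistocene; span 536.39 million years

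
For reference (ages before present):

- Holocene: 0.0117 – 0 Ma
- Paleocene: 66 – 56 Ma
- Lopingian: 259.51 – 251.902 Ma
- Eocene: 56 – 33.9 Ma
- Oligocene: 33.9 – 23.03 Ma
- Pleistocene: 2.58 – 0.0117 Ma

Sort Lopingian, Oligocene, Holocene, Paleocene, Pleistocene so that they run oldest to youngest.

Sorting by start age (descending Ma, since larger Ma = older): Lopingian start 259.51, Paleocene start 66, Oligocene start 33.9, Pleistocene start 2.58, Holocene start 0.0117.

Lopingian → Paleocene → Oligocene → Pleistocene → Holocene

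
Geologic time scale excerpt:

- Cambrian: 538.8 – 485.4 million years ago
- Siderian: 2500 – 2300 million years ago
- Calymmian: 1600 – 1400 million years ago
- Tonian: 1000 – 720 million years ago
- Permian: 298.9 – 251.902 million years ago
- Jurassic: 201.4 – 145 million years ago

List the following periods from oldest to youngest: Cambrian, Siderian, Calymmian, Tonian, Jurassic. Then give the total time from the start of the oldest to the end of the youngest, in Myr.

Siderian → Calymmian → Tonian → Cambrian → Jurassic; total span 2355 Myr

From the excerpt: Cambrian 538.8–485.4; Siderian 2500–2300; Calymmian 1600–1400; Tonian 1000–720; Jurassic 201.4–145 (Ma).
Larger Ma is earlier, so the oldest is Siderian and the youngest is Jurassic; oldest to youngest: Siderian, Calymmian, Tonian, Cambrian, Jurassic.
Oldest start 2500 minus youngest end 145 gives 2355 Myr overall.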